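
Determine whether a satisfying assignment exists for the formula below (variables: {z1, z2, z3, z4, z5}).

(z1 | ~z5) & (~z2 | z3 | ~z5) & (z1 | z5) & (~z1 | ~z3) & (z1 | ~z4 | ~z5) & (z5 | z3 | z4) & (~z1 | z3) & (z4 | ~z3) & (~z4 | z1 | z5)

Case z1 = 1:
From the singleton clause (~z3), z3 = 0.
Now (z3) is unsatisfied and unit — conflict.
Backtrack on z1: now try z1 = 0.
From the singleton clause (~z5), z5 = 0.
Now (z5) is unsatisfied and unit — conflict.
Neither z1 = 1 nor z1 = 0 works.
No assignment satisfies every clause.

Unsatisfiable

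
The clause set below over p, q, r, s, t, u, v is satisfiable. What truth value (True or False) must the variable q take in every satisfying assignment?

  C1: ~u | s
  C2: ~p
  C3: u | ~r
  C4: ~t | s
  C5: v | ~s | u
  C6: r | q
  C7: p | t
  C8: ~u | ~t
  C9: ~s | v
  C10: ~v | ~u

Suppose q = 0.
From the singleton clause (~p), p = 0.
From the singleton clause (r), r = 1.
From the singleton clause (u), u = 1.
From the singleton clause (s), s = 1.
From the singleton clause (t), t = 1.
That conflicts with the unit clause (~t).
So every satisfying assignment has q = True.

True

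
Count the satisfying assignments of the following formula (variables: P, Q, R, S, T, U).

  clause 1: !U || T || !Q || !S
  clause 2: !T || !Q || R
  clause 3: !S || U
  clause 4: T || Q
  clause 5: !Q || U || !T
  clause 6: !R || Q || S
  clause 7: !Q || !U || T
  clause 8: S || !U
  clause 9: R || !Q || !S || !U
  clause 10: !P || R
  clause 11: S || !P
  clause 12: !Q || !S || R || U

There are 2^6 = 64 truth assignments over (P, Q, R, S, T, U).
Split on R. With R = true, the clauses containing R are satisfied and !R drops from the rest; 5 of the 2^5 = 32 assignments to the other variables satisfy what remains.
With R = false, by the same count on the reduced clause set, 3 assignments work.
Total: 5 + 3 = 8.

8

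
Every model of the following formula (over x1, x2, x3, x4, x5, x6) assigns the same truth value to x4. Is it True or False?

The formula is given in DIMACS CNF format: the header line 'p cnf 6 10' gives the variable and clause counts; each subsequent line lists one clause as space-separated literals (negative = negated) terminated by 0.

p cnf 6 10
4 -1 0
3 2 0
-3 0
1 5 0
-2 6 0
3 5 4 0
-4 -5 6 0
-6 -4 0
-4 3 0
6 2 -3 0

False

Suppose x4 = True.
(¬x3) alone gives x3 = False.
Now (x3) is unsatisfied and unit — conflict.
So every satisfying assignment has x4 = False.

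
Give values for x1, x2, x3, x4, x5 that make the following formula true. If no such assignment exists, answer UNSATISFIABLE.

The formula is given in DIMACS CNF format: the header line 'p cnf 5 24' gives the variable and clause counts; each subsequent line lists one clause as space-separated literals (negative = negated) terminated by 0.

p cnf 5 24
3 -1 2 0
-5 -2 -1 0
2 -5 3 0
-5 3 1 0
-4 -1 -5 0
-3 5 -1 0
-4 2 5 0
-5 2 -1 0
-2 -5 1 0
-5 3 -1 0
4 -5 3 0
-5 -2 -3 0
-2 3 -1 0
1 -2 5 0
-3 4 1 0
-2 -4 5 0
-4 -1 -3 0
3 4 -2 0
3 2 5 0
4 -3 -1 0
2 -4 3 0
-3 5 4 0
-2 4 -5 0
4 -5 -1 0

Try x3 = True.
Try x5 = True.
The clause (¬x2) is unit, so x2 = False.
The clause (¬x1) is unit, so x1 = False.
The clause (x4) is unit, so x4 = True.
This assignment satisfies each clause.

x1: False,  x2: False,  x3: True,  x4: True,  x5: True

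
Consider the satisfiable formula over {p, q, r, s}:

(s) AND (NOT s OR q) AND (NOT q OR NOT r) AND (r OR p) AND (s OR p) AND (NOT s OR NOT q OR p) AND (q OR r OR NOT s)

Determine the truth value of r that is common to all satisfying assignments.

Suppose r = true.
From the singleton clause (s), s = true.
From the singleton clause (q), q = true.
Now (NOT q) is unsatisfied and unit — conflict.
So every satisfying assignment has r = False.

False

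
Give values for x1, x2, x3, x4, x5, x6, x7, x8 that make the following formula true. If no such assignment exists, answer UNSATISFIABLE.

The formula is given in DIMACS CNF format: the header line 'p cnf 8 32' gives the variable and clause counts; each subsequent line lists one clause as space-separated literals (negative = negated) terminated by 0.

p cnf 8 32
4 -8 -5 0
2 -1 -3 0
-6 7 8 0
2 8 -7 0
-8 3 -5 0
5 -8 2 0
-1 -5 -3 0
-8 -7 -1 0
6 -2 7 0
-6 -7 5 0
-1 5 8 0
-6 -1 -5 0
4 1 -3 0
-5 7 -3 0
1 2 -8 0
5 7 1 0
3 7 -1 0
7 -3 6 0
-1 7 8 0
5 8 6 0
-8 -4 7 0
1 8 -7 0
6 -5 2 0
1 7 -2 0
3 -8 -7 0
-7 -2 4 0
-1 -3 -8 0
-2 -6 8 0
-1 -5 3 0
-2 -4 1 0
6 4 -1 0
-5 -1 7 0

UNSATISFIABLE

Try x4 = True.
Try x8 = False.
Try x6 = False.
(x5) alone gives x5 = True.
(x2) alone gives x2 = True.
(x7) alone gives x7 = True.
(x1) alone gives x1 = True.
(¬x3) alone gives x3 = False.
That conflicts with the unit clause (x3).
So x6 must be the other value — set x6 = True.
(x7) alone gives x7 = True.
(x2) alone gives x2 = True.
That conflicts with the unit clause (¬x2).
Either choice for x6 ends in contradiction.
So x8 must be the other value — set x8 = True.
(x7) alone gives x7 = True.
(¬x1) alone gives x1 = False.
(x2) alone gives x2 = True.
That conflicts with the unit clause (¬x2).
Either choice for x8 ends in contradiction.
So x4 must be the other value — set x4 = False.
Try x8 = False.
Try x6 = False.
(x5) alone gives x5 = True.
(x2) alone gives x2 = True.
(x7) alone gives x7 = True.
That conflicts with the unit clause (¬x7).
So x6 must be the other value — set x6 = True.
(x7) alone gives x7 = True.
(x2) alone gives x2 = True.
That conflicts with the unit clause (¬x2).
Either choice for x6 ends in contradiction.
So x8 must be the other value — set x8 = True.
(¬x5) alone gives x5 = False.
(x2) alone gives x2 = True.
(¬x7) alone gives x7 = False.
(x6) alone gives x6 = True.
(x1) alone gives x1 = True.
(x3) alone gives x3 = True.
That conflicts with the unit clause (¬x3).
Either choice for x8 ends in contradiction.
Either choice for x4 ends in contradiction.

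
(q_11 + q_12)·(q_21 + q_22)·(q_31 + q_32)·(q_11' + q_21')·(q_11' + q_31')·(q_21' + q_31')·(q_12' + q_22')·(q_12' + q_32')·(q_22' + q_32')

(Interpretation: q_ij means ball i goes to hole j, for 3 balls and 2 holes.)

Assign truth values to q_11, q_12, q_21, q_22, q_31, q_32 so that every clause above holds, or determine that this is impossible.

UNSATISFIABLE

Suppose q_11 = 1.
Unit clause (q_21') forces q_21 = 0.
Unit clause (q_22) forces q_22 = 1.
Unit clause (q_31') forces q_31 = 0.
Unit clause (q_32) forces q_32 = 1.
But (q_32') is also a unit clause — contradiction.
Backtrack on q_11: now try q_11 = 0.
Unit clause (q_12) forces q_12 = 1.
Unit clause (q_22') forces q_22 = 0.
Unit clause (q_21) forces q_21 = 1.
Unit clause (q_31') forces q_31 = 0.
Unit clause (q_32) forces q_32 = 1.
But (q_32') is also a unit clause — contradiction.
Either choice for q_11 ends in contradiction.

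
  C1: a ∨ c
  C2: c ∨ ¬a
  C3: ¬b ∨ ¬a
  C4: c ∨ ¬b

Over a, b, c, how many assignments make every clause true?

There are 2^3 = 8 truth assignments over (a, b, c).
Check each against the 4 clauses (columns in the order a, b, c):
  F F F  ✗ fails (a ∨ c)
  F F T  ✓ satisfies all
  F T F  ✗ fails (a ∨ c)
  F T T  ✓ satisfies all
  T F F  ✗ fails (c ∨ ¬a)
  T F T  ✓ satisfies all
  T T F  ✗ fails (c ∨ ¬a)
  T T T  ✗ fails (¬b ∨ ¬a)
3 of the 8 rows are models.

3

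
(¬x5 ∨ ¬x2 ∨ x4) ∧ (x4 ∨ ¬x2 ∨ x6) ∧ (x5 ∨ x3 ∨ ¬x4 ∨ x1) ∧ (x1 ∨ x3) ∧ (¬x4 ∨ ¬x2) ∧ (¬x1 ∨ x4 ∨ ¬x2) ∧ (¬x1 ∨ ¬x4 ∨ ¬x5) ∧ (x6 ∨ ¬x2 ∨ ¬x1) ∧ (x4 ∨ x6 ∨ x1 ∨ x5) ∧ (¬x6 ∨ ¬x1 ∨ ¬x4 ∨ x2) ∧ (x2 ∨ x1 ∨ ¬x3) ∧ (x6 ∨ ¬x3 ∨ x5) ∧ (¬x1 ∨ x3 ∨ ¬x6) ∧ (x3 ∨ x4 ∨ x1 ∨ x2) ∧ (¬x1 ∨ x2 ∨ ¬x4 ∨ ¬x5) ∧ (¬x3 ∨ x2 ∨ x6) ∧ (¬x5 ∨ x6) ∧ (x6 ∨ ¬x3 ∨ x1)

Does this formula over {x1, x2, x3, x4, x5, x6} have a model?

Case x1 = True:
Case x4 = False:
From the singleton clause (¬x2), x2 = False.
Case x3 = False:
From the singleton clause (¬x6), x6 = False.
From the singleton clause (¬x5), x5 = False.
All clauses are satisfied.
A satisfying assignment: x1 ↦ True, x2 ↦ False, x3 ↦ False, x4 ↦ False, x5 ↦ False, x6 ↦ False.

Yes, satisfiable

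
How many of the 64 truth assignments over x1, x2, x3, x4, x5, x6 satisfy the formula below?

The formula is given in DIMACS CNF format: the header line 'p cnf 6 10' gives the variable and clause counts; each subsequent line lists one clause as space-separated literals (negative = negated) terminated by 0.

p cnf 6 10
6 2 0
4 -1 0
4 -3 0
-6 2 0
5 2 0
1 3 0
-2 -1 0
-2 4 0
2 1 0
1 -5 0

There are 2^6 = 64 truth assignments over (x1, x2, x3, x4, x5, x6).
Split on x3. With x3 = True, the clauses containing x3 are satisfied and ¬x3 drops from the rest; 2 of the 2^5 = 32 assignments to the other variables satisfy what remains.
With x3 = False, by the same count on the reduced clause set, 0 assignments work.
Total: 2 + 0 = 2.

2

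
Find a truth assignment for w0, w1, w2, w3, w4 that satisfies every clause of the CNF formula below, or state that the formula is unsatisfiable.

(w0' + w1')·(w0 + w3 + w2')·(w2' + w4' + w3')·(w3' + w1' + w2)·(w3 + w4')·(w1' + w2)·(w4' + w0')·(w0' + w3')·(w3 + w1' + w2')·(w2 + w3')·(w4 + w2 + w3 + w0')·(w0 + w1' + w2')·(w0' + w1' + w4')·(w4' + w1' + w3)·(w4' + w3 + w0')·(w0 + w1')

w0 ↦ 1,  w1 ↦ 0,  w2 ↦ 1,  w3 ↦ 0,  w4 ↦ 0

Try w0 = 1.
(w1') alone gives w1 = 0.
(w4') alone gives w4 = 0.
(w3') alone gives w3 = 0.
(w2) alone gives w2 = 1.
All clauses are satisfied.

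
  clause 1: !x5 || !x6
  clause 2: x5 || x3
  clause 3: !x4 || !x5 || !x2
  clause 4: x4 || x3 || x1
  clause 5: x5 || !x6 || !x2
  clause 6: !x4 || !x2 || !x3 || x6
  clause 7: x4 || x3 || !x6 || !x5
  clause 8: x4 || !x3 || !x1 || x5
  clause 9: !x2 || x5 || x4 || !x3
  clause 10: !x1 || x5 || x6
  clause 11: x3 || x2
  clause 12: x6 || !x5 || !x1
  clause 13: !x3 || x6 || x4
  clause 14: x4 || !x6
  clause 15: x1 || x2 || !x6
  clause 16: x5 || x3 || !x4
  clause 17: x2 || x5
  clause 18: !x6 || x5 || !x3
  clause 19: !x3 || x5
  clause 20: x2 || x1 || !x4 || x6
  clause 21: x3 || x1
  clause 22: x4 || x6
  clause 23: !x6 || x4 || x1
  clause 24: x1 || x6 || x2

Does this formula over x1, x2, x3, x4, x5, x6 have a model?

Branch on x5: set x5 = false.
(x3) alone gives x3 = true.
Now (!x3) is unsatisfied and unit — conflict.
Undo x5 and try x5 = true.
(!x6) alone gives x6 = false.
(!x1) alone gives x1 = false.
(x3) alone gives x3 = true.
(x4) alone gives x4 = true.
(!x2) alone gives x2 = false.
Now (x2) is unsatisfied and unit — conflict.
Either choice for x5 ends in contradiction.
No assignment satisfies every clause.

No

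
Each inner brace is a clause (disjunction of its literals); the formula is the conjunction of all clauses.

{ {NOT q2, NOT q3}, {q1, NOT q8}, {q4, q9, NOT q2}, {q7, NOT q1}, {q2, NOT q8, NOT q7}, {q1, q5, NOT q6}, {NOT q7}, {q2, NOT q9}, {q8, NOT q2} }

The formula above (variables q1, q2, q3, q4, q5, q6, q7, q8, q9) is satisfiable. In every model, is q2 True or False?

Suppose q2 = true.
The clause (NOT q3) is unit, so q3 = false.
The clause (NOT q7) is unit, so q7 = false.
The clause (NOT q1) is unit, so q1 = false.
The clause (NOT q8) is unit, so q8 = false.
That conflicts with the unit clause (q8).
So every satisfying assignment has q2 = False.

False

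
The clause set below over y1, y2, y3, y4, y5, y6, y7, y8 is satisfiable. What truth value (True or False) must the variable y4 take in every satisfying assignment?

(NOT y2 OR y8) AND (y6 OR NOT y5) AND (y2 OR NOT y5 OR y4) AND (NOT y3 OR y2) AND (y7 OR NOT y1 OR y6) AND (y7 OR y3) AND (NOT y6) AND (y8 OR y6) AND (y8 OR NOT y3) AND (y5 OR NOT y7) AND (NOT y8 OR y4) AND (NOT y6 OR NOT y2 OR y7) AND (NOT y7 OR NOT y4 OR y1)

Suppose y4 = false.
The clause (NOT y6) is unit, so y6 = false.
The clause (NOT y5) is unit, so y5 = false.
The clause (y8) is unit, so y8 = true.
Now (NOT y8) is unsatisfied and unit — conflict.
So every satisfying assignment has y4 = True.

True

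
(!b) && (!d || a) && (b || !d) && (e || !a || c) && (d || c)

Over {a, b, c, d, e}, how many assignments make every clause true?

4

There are 2^5 = 32 truth assignments over (a, b, c, d, e).
Split on b. With b = true, the clauses containing b are satisfied and !b drops from the rest; 0 of the 2^4 = 16 assignments to the other variables satisfy what remains.
With b = false, by the same count on the reduced clause set, 4 assignments work.
(One model: a=F, b=F, c=T, d=F, e=F.)
Total: 0 + 4 = 4.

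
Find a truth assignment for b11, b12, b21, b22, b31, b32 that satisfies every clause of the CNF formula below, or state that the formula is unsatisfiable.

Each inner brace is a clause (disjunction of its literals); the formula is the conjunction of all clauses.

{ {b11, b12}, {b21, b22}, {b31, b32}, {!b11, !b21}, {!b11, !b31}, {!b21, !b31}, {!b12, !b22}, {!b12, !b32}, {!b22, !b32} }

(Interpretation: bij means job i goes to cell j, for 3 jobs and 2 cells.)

UNSATISFIABLE

Suppose b11 = true.
The clause (!b21) is unit, so b21 = false.
The clause (b22) is unit, so b22 = true.
The clause (!b31) is unit, so b31 = false.
The clause (b32) is unit, so b32 = true.
That conflicts with the unit clause (!b32).
Backtrack on b11: now try b11 = false.
The clause (b12) is unit, so b12 = true.
The clause (!b22) is unit, so b22 = false.
The clause (b21) is unit, so b21 = true.
The clause (!b31) is unit, so b31 = false.
The clause (b32) is unit, so b32 = true.
That conflicts with the unit clause (!b32).
Both values of b11 lead to a conflict.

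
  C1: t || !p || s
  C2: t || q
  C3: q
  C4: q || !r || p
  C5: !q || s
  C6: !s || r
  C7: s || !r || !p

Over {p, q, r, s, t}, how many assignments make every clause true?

There are 2^5 = 32 truth assignments over (p, q, r, s, t).
Split on q. With q = true, the clauses containing q are satisfied and !q drops from the rest; 4 of the 2^4 = 16 assignments to the other variables satisfy what remains.
With q = false, by the same count on the reduced clause set, 0 assignments work.
Total: 4 + 0 = 4.

4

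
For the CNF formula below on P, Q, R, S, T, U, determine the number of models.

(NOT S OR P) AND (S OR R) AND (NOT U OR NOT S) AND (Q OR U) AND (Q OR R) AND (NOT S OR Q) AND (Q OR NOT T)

There are 2^6 = 64 truth assignments over (P, Q, R, S, T, U).
Split on U. With U = true, the clauses containing U are satisfied and NOT U drops from the rest; 6 of the 2^5 = 32 assignments to the other variables satisfy what remains.
With U = false, by the same count on the reduced clause set, 8 assignments work.
(One model: P=F, Q=F, R=T, S=F, T=F, U=T.)
Total: 6 + 8 = 14.

14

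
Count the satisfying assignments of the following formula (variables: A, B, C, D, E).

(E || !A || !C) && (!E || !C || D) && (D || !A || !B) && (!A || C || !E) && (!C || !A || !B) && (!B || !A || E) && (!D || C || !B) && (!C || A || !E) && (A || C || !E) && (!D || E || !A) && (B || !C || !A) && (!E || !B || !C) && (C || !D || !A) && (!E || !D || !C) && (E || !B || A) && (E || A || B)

There are 2^5 = 32 truth assignments over (A, B, C, D, E).
Split on B. With B = true, the clauses containing B are satisfied and !B drops from the rest; 0 of the 2^4 = 16 assignments to the other variables satisfy what remains.
With B = false, by the same count on the reduced clause set, 1 assignment works.
Total: 0 + 1 = 1.

1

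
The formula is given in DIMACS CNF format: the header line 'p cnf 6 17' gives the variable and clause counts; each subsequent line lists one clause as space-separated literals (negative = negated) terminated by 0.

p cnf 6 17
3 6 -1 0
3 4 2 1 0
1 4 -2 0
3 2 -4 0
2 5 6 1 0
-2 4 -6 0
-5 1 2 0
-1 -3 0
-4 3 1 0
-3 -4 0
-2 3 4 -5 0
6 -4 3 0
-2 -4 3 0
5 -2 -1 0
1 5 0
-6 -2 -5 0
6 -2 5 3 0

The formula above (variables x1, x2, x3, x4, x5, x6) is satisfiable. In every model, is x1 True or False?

True

Suppose x1 = False.
(x5) alone gives x5 = True.
(x2) alone gives x2 = True.
(x4) alone gives x4 = True.
(x3) alone gives x3 = True.
That conflicts with the unit clause (¬x3).
So every satisfying assignment has x1 = True.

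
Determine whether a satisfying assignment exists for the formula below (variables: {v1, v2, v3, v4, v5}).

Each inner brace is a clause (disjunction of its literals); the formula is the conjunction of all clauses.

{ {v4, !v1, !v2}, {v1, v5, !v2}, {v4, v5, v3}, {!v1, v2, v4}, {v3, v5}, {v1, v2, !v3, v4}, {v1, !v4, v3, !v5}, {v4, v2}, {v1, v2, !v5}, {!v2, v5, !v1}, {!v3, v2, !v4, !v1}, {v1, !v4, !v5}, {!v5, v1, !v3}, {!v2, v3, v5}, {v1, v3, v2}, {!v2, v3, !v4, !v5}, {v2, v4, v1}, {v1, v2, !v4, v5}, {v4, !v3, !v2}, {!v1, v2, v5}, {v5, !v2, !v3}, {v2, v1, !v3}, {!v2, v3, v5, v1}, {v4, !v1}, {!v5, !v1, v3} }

Yes, satisfiable

Branch on v3: set v3 = true.
Branch on v4: set v4 = true.
Branch on v2: set v2 = true.
From the singleton clause (v5), v5 = true.
From the singleton clause (v1), v1 = true.
All clauses are satisfied.
A satisfying assignment: v1: true, v2: true, v3: true, v4: true, v5: true.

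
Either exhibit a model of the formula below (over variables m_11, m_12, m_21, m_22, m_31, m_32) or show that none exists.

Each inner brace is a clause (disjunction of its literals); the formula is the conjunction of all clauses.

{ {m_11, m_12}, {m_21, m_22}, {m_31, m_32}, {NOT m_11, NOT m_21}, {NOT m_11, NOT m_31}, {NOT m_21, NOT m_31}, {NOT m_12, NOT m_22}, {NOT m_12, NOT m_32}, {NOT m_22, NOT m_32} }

UNSATISFIABLE

Branch on m_11: set m_11 = true.
The clause (NOT m_21) is unit, so m_21 = false.
The clause (m_22) is unit, so m_22 = true.
The clause (NOT m_31) is unit, so m_31 = false.
The clause (m_32) is unit, so m_32 = true.
That conflicts with the unit clause (NOT m_32).
Undo m_11 and try m_11 = false.
The clause (m_12) is unit, so m_12 = true.
The clause (NOT m_22) is unit, so m_22 = false.
The clause (m_21) is unit, so m_21 = true.
The clause (NOT m_31) is unit, so m_31 = false.
The clause (m_32) is unit, so m_32 = true.
That conflicts with the unit clause (NOT m_32).
Both values of m_11 lead to a conflict.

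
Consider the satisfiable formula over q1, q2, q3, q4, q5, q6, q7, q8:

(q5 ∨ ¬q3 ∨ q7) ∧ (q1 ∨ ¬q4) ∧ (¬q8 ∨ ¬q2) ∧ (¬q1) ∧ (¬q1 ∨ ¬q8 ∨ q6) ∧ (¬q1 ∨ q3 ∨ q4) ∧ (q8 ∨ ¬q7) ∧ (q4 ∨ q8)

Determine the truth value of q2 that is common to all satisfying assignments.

False

Suppose q2 = True.
Unit clause (¬q8) forces q8 = False.
Unit clause (¬q1) forces q1 = False.
Unit clause (¬q4) forces q4 = False.
Now (q4) is unsatisfied and unit — conflict.
So every satisfying assignment has q2 = False.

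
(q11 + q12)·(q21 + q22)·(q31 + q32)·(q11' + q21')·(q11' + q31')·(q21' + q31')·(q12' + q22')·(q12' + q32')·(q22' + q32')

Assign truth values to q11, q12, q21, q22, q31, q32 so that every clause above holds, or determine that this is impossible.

Suppose q11 = 1.
Unit clause (q21') forces q21 = 0.
Unit clause (q22) forces q22 = 1.
Unit clause (q31') forces q31 = 0.
Unit clause (q32) forces q32 = 1.
That conflicts with the unit clause (q32').
Backtrack on q11: now try q11 = 0.
Unit clause (q12) forces q12 = 1.
Unit clause (q22') forces q22 = 0.
Unit clause (q21) forces q21 = 1.
Unit clause (q31') forces q31 = 0.
Unit clause (q32) forces q32 = 1.
That conflicts with the unit clause (q32').
Neither q11 = 1 nor q11 = 0 works.

UNSATISFIABLE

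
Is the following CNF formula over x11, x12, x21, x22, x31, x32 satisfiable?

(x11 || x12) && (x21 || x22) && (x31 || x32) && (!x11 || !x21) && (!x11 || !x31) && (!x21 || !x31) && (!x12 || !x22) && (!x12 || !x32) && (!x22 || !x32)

Suppose x11 = true.
The clause (!x21) is unit, so x21 = false.
The clause (x22) is unit, so x22 = true.
The clause (!x31) is unit, so x31 = false.
The clause (x32) is unit, so x32 = true.
But (!x32) is also a unit clause — contradiction.
Backtrack on x11: now try x11 = false.
The clause (x12) is unit, so x12 = true.
The clause (!x22) is unit, so x22 = false.
The clause (x21) is unit, so x21 = true.
The clause (!x31) is unit, so x31 = false.
The clause (x32) is unit, so x32 = true.
But (!x32) is also a unit clause — contradiction.
Either choice for x11 ends in contradiction.
No assignment satisfies every clause.

Unsatisfiable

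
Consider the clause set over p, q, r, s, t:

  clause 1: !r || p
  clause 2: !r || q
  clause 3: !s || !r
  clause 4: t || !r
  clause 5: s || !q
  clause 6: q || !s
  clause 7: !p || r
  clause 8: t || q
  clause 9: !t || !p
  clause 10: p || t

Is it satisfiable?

Satisfiable

Case r = false:
Unit clause (!p) forces p = false.
Unit clause (t) forces t = true.
Case s = true:
Unit clause (q) forces q = true.
All clauses are satisfied.
A satisfying assignment: p=false, q=true, r=false, s=true, t=true.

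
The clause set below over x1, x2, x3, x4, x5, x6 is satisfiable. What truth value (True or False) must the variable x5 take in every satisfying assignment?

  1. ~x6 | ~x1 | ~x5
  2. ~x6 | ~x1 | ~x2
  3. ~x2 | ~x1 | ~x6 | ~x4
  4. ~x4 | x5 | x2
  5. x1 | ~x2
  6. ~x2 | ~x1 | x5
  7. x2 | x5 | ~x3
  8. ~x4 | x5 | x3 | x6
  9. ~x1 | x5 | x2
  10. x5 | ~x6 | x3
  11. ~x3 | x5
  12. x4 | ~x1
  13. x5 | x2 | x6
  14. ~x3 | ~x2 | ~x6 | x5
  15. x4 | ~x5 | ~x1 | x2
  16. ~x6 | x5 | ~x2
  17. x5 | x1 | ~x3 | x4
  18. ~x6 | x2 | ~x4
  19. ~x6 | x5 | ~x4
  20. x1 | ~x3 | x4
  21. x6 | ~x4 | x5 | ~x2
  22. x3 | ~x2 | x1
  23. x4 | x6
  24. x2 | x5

Suppose x5 = 0.
The clause (~x3) is unit, so x3 = 0.
The clause (~x6) is unit, so x6 = 0.
The clause (~x4) is unit, so x4 = 0.
That conflicts with the unit clause (x4).
So every satisfying assignment has x5 = True.

True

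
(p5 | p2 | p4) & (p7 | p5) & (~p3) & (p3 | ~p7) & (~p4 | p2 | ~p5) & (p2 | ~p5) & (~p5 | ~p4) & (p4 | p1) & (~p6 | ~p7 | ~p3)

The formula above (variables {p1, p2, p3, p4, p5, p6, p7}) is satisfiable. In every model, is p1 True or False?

True

Suppose p1 = 0.
(~p3) alone gives p3 = 0.
(~p7) alone gives p7 = 0.
(p5) alone gives p5 = 1.
(p2) alone gives p2 = 1.
(~p4) alone gives p4 = 0.
Now (p4) is unsatisfied and unit — conflict.
So every satisfying assignment has p1 = True.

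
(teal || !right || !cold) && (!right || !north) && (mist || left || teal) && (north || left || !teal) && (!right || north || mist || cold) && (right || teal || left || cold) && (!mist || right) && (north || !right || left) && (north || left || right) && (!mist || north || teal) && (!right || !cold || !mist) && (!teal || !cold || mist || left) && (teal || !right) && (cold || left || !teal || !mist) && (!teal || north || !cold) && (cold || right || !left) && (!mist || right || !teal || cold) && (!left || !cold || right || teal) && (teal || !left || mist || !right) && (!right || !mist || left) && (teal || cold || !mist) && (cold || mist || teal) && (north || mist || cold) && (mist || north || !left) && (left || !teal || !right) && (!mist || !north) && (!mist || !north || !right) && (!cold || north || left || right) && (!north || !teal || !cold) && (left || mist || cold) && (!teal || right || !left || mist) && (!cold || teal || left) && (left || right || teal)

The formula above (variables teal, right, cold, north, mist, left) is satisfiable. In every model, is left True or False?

True

Suppose left = false.
Case right = false:
The clause (!mist) is unit, so mist = false.
The clause (teal) is unit, so teal = true.
The clause (north) is unit, so north = true.
The clause (!cold) is unit, so cold = false.
That conflicts with the unit clause (cold).
That branch fails; take right = true instead.
The clause (!north) is unit, so north = false.
That conflicts with the unit clause (north).
Either choice for right ends in contradiction.
So every satisfying assignment has left = True.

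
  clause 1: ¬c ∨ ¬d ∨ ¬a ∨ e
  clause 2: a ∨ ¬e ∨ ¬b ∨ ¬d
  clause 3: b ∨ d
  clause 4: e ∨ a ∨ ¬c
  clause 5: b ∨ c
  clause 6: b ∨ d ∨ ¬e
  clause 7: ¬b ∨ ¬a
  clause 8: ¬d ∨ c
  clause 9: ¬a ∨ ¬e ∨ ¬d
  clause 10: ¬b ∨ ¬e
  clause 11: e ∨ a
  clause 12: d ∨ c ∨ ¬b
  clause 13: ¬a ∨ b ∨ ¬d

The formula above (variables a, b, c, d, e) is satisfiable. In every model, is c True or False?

Suppose c = False.
Unit clause (b) forces b = True.
Unit clause (¬a) forces a = False.
Unit clause (¬d) forces d = False.
Now (d) is unsatisfied and unit — conflict.
So every satisfying assignment has c = True.

True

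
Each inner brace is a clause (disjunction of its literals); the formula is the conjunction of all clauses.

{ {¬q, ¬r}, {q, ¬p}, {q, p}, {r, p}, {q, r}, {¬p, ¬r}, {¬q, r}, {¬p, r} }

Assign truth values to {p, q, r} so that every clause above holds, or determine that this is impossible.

UNSATISFIABLE

Branch on q: set q = False.
(¬p) alone gives p = False.
Now (p) is unsatisfied and unit — conflict.
So q must be the other value — set q = True.
(¬r) alone gives r = False.
Now (r) is unsatisfied and unit — conflict.
Either choice for q ends in contradiction.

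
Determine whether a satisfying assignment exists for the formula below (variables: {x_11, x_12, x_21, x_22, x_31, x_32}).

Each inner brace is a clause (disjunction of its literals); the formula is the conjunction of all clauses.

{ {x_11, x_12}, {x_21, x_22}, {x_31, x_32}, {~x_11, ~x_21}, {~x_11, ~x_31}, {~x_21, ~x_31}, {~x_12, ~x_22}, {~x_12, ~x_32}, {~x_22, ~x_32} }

No, unsatisfiable

Try x_11 = 1.
Unit clause (~x_21) forces x_21 = 0.
Unit clause (x_22) forces x_22 = 1.
Unit clause (~x_31) forces x_31 = 0.
Unit clause (x_32) forces x_32 = 1.
That conflicts with the unit clause (~x_32).
So x_11 must be the other value — set x_11 = 0.
Unit clause (x_12) forces x_12 = 1.
Unit clause (~x_22) forces x_22 = 0.
Unit clause (x_21) forces x_21 = 1.
Unit clause (~x_31) forces x_31 = 0.
Unit clause (x_32) forces x_32 = 1.
That conflicts with the unit clause (~x_32).
Both values of x_11 lead to a conflict.
No assignment satisfies every clause.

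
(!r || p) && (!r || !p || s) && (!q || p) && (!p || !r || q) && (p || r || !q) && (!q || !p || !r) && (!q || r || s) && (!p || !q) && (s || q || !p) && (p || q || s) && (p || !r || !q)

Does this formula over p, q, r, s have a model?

Suppose r = false.
Suppose q = false.
Suppose s = true.
Every clause is now satisfied; p is unconstrained.
A satisfying assignment: p ↦ true, q ↦ false, r ↦ false, s ↦ true.

Yes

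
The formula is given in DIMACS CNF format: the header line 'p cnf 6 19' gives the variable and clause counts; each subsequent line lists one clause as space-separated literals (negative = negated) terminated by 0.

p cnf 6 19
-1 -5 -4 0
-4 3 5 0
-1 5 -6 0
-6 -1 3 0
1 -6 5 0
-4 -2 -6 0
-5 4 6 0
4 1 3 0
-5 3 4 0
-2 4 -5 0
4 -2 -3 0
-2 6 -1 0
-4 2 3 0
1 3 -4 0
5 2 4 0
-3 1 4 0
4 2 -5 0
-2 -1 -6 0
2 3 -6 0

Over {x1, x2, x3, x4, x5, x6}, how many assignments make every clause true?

There are 2^6 = 64 truth assignments over (x1, x2, x3, x4, x5, x6).
Split on x5. With x5 = True, the clauses containing x5 are satisfied and ¬x5 drops from the rest; 3 of the 2^5 = 32 assignments to the other variables satisfy what remains.
With x5 = False, by the same count on the reduced clause set, 3 assignments work.
Total: 3 + 3 = 6.

6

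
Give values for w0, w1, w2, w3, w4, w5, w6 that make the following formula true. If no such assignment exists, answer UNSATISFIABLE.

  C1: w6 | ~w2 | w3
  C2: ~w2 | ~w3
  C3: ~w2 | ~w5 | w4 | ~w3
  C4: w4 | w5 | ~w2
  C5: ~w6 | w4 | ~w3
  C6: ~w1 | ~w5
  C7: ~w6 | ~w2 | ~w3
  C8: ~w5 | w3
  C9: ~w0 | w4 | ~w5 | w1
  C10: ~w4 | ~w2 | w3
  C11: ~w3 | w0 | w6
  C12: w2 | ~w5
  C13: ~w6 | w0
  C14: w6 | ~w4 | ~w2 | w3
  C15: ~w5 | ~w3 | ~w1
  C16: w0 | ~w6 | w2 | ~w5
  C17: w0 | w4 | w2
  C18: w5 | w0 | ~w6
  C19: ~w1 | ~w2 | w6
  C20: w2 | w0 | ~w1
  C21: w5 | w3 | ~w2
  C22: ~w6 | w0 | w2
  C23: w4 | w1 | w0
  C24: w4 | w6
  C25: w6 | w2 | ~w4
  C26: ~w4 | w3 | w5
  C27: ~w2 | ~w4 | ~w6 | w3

Try w2 = 0.
(~w5) alone gives w5 = 0.
Try w6 = 1.
(w0) alone gives w0 = 1.
Try w4 = 1.
(w3) alone gives w3 = 1.
All clauses hold; w1 can take either value.

w0: 1,  w1: 1,  w2: 0,  w3: 1,  w4: 1,  w5: 0,  w6: 1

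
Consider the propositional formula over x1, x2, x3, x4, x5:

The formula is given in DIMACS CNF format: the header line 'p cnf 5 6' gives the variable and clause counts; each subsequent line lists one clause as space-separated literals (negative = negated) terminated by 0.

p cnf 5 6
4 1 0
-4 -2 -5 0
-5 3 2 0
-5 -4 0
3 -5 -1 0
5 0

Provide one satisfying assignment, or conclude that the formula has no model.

x1=True; x2=True; x3=True; x4=False; x5=True

The clause (x5) is unit, so x5 = True.
The clause (¬x4) is unit, so x4 = False.
The clause (x1) is unit, so x1 = True.
The clause (x3) is unit, so x3 = True.
Every clause is now satisfied; x2 is unconstrained.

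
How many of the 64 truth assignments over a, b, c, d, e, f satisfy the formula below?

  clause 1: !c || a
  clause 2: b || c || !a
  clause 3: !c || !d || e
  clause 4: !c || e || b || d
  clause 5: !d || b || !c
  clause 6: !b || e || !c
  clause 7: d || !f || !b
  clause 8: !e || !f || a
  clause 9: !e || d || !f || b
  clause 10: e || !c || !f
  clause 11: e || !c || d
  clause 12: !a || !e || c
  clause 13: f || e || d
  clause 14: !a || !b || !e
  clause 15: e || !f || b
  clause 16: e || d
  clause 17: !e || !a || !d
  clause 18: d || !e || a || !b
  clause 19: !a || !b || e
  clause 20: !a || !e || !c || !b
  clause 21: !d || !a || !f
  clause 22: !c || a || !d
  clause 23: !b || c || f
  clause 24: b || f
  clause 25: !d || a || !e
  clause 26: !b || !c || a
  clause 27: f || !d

There are 2^6 = 64 truth assignments over (a, b, c, d, e, f).
Split on f. With f = true, the clauses containing f are satisfied and !f drops from the rest; 1 of the 2^5 = 32 assignments to the other variables satisfy what remains.
With f = false, by the same count on the reduced clause set, 0 assignments work.
Total: 1 + 0 = 1.

1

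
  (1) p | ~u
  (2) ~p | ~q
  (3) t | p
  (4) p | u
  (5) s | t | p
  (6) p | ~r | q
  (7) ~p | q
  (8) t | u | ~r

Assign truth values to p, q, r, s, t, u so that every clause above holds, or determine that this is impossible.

UNSATISFIABLE

Suppose p = 1.
From the singleton clause (~q), q = 0.
But (q) is also a unit clause — contradiction.
So p must be the other value — set p = 0.
From the singleton clause (~u), u = 0.
But (u) is also a unit clause — contradiction.
Either choice for p ends in contradiction.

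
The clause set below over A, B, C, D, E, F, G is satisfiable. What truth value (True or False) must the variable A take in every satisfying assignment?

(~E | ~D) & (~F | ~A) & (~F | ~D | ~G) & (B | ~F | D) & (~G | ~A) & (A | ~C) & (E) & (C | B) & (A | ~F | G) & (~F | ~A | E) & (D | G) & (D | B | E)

Suppose A = 1.
From the singleton clause (~F), F = 0.
From the singleton clause (~G), G = 0.
From the singleton clause (E), E = 1.
From the singleton clause (~D), D = 0.
Now (D) is unsatisfied and unit — conflict.
So every satisfying assignment has A = False.

False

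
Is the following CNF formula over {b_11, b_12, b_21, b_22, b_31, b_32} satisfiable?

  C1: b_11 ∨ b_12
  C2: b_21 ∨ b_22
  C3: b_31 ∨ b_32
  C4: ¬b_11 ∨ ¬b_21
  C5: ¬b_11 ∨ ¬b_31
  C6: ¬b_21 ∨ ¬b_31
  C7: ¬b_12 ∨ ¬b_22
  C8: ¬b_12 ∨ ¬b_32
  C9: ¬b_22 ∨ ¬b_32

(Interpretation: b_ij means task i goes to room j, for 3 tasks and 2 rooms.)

Case b_11 = True:
(¬b_21) alone gives b_21 = False.
(b_22) alone gives b_22 = True.
(¬b_31) alone gives b_31 = False.
(b_32) alone gives b_32 = True.
Now (¬b_32) is unsatisfied and unit — conflict.
Backtrack on b_11: now try b_11 = False.
(b_12) alone gives b_12 = True.
(¬b_22) alone gives b_22 = False.
(b_21) alone gives b_21 = True.
(¬b_31) alone gives b_31 = False.
(b_32) alone gives b_32 = True.
Now (¬b_32) is unsatisfied and unit — conflict.
Both values of b_11 lead to a conflict.
No assignment satisfies every clause.

No, unsatisfiable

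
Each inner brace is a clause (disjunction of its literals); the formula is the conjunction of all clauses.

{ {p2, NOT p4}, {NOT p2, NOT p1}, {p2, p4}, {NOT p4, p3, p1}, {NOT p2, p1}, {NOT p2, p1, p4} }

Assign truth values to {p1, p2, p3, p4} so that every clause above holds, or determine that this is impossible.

Case p2 = true:
Unit clause (NOT p1) forces p1 = false.
That conflicts with the unit clause (p1).
So p2 must be the other value — set p2 = false.
Unit clause (NOT p4) forces p4 = false.
That conflicts with the unit clause (p4).
Either choice for p2 ends in contradiction.

UNSATISFIABLE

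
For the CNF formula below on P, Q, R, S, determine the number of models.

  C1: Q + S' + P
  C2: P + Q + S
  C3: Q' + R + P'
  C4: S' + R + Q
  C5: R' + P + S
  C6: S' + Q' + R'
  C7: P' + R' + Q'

There are 2^4 = 16 truth assignments over (P, Q, R, S).
Check each against the 7 clauses (columns in the order P, Q, R, S):
  F F F F  ✗ fails (P + Q + S)
  F F F T  ✗ fails (Q + S' + P)
  F F T F  ✗ fails (P + Q + S)
  F F T T  ✗ fails (Q + S' + P)
  F T F F  ✓ satisfies all
  F T F T  ✓ satisfies all
  F T T F  ✗ fails (R' + P + S)
  F T T T  ✗ fails (S' + Q' + R')
  T F F F  ✓ satisfies all
  T F F T  ✗ fails (S' + R + Q)
  T F T F  ✓ satisfies all
  T F T T  ✓ satisfies all
  T T F F  ✗ fails (Q' + R + P')
  T T F T  ✗ fails (Q' + R + P')
  T T T F  ✗ fails (P' + R' + Q')
  T T T T  ✗ fails (S' + Q' + R')
5 of the 16 rows are models.

5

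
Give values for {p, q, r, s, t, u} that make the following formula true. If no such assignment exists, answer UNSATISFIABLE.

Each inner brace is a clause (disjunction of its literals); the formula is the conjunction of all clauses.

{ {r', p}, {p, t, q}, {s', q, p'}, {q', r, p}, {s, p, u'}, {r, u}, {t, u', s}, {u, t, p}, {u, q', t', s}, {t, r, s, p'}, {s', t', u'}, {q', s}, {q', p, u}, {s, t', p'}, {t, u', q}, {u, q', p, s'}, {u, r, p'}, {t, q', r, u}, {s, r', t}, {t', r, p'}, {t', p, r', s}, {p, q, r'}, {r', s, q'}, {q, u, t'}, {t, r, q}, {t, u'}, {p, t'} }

Case r = 1:
(p) alone gives p = 1.
Case s = 1:
(q) alone gives q = 1.
Case t = 1:
(u') alone gives u = 0.
All clauses are satisfied.

p=1,  q=1,  r=1,  s=1,  t=1,  u=0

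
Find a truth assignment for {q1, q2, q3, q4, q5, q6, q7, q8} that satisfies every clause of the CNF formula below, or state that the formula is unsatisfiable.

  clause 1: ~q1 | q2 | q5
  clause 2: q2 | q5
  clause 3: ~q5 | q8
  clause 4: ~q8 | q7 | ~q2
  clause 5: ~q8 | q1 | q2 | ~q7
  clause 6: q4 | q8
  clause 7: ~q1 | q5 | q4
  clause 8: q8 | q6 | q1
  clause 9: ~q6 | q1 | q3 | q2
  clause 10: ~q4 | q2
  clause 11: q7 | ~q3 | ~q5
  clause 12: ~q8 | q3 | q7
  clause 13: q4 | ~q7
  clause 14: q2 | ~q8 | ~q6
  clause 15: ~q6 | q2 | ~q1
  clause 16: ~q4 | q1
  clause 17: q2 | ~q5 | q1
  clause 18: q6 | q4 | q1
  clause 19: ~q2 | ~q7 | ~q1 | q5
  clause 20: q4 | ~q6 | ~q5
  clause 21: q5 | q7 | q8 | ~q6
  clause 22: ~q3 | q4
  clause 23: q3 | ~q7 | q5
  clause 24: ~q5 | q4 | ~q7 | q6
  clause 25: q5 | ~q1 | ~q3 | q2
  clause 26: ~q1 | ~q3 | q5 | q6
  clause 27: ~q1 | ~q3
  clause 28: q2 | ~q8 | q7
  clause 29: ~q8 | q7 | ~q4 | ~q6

q1=1, q2=1, q3=0, q4=1, q5=0, q6=0, q7=0, q8=0

Case q2 = 1:
Case q5 = 0:
Case q8 = 0:
From the singleton clause (q4), q4 = 1.
From the singleton clause (q1), q1 = 1.
From the singleton clause (~q7), q7 = 0.
From the singleton clause (~q6), q6 = 0.
From the singleton clause (~q3), q3 = 0.
Every clause now holds.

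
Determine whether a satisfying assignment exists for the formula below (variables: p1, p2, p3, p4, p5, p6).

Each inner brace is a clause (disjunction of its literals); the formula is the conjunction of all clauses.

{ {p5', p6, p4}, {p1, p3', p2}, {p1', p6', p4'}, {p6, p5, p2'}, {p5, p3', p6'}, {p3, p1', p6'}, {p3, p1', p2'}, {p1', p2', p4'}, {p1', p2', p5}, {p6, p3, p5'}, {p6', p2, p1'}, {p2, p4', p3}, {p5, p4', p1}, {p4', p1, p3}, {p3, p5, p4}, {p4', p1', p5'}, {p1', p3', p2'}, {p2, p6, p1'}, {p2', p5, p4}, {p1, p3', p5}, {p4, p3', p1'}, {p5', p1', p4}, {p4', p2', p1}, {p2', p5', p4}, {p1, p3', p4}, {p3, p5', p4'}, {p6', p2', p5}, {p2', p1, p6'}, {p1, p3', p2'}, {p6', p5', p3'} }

Yes, satisfiable

Case p5 = 1:
Case p6 = 1:
Unit clause (p3') forces p3 = 0.
Unit clause (p1') forces p1 = 0.
Unit clause (p4') forces p4 = 0.
Unit clause (p2') forces p2 = 0.
Every clause now holds.
A satisfying assignment: p1 ↦ 0,  p2 ↦ 0,  p3 ↦ 0,  p4 ↦ 0,  p5 ↦ 1,  p6 ↦ 1.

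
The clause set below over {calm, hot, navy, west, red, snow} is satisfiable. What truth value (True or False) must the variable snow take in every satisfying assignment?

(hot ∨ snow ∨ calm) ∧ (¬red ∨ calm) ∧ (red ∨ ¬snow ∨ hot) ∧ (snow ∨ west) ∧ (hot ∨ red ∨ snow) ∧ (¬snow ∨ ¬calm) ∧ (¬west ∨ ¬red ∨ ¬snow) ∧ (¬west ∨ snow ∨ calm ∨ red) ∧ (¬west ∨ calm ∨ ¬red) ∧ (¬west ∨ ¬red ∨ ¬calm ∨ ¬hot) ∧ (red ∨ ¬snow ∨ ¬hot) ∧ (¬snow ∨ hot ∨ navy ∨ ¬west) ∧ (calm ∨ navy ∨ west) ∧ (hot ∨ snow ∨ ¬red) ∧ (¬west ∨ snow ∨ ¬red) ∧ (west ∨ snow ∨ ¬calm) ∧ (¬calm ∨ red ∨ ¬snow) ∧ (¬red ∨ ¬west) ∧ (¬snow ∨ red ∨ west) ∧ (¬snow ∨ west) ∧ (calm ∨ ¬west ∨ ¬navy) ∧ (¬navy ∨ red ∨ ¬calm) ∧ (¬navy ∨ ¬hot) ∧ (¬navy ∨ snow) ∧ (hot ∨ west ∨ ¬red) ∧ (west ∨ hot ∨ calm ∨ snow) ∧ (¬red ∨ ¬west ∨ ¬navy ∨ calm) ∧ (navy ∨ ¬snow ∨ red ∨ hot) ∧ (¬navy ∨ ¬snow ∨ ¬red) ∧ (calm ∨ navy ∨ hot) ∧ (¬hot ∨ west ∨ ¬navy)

False

Suppose snow = True.
The clause (¬calm) is unit, so calm = False.
The clause (¬red) is unit, so red = False.
The clause (hot) is unit, so hot = True.
That conflicts with the unit clause (¬hot).
So every satisfying assignment has snow = False.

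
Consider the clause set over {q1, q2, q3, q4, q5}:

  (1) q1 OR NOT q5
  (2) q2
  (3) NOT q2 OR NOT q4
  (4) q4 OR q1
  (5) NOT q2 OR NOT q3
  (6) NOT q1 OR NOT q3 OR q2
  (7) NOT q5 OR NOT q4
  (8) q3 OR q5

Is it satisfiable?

(q2) alone gives q2 = true.
(NOT q4) alone gives q4 = false.
(q1) alone gives q1 = true.
(NOT q3) alone gives q3 = false.
(q5) alone gives q5 = true.
Every clause now holds.
A satisfying assignment: q1=true; q2=true; q3=false; q4=false; q5=true.

Satisfiable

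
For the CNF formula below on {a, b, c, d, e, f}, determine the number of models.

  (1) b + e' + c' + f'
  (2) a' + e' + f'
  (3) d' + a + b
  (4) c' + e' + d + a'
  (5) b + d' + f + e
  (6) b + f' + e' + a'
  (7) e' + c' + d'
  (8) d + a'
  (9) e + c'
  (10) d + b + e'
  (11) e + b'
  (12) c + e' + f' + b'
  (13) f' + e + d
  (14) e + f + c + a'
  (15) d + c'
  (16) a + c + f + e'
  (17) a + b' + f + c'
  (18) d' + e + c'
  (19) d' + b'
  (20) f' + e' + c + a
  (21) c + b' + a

There are 2^6 = 64 truth assignments over (a, b, c, d, e, f).
Split on b. With b = 1, the clauses containing b are satisfied and b' drops from the rest; 0 of the 2^5 = 32 assignments to the other variables satisfy what remains.
With b = 0, by the same count on the reduced clause set, 3 assignments work.
(One model: a=F, b=F, c=F, d=F, e=F, f=F.)
Total: 0 + 3 = 3.

3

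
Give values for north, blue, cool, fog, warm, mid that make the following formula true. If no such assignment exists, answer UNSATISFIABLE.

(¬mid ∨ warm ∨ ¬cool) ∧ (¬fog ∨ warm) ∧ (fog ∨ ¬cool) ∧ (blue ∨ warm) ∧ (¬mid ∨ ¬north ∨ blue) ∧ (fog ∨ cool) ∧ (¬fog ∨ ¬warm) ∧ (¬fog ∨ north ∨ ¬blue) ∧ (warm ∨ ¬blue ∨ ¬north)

Try fog = False.
Unit clause (¬cool) forces cool = False.
That conflicts with the unit clause (cool).
So fog must be the other value — set fog = True.
Unit clause (warm) forces warm = True.
That conflicts with the unit clause (¬warm).
Neither fog = True nor fog = False works.

UNSATISFIABLE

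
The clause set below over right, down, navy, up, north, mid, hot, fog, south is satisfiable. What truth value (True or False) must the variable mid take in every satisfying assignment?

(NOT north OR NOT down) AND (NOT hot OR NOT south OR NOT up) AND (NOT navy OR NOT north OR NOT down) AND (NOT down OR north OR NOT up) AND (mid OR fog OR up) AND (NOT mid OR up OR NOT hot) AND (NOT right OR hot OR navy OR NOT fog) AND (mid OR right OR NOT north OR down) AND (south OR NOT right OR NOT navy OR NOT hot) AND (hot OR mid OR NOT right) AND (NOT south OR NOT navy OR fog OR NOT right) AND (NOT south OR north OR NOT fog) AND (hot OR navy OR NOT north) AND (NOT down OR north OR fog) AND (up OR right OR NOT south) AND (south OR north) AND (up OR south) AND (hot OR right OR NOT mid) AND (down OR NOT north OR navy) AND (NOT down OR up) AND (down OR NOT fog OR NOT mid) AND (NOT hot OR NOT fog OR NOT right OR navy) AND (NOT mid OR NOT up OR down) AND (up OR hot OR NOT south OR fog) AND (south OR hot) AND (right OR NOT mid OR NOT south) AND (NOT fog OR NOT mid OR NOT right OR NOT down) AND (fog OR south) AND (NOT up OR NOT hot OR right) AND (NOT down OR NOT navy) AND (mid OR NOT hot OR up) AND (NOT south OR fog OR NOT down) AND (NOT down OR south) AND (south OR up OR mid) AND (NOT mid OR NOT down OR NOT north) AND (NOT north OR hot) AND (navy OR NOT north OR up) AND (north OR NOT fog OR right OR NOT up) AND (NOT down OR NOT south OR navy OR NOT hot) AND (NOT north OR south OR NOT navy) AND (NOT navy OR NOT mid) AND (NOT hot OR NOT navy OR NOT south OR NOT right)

Suppose mid = true.
The clause (NOT navy) is unit, so navy = false.
Case north = false:
The clause (south) is unit, so south = true.
The clause (NOT fog) is unit, so fog = false.
The clause (NOT down) is unit, so down = false.
The clause (NOT up) is unit, so up = false.
The clause (NOT hot) is unit, so hot = false.
Now (hot) is unsatisfied and unit — conflict.
Undo north and try north = true.
The clause (NOT down) is unit, so down = false.
Now (down) is unsatisfied and unit — conflict.
Either choice for north ends in contradiction.
So every satisfying assignment has mid = False.

False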